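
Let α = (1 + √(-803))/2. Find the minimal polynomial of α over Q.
m_α(x) = x^2 - x + 201

From 2α - 1 = √(-803), squaring gives (2α - 1)^2 = -803, i.e. 4α^2 - 4α + 1 = -803, so α^2 - α + (1 + 803)/4 = 0. Since -803 ≡ 1 (mod 4), (1 + 803)/4 = 201 ∈ Z. The polynomial x^2 - x + 201 has discriminant 1 - 4·(201) = -803, which is not a perfect square in Q (d = -803 is squarefree and ≠ 1), so x^2 - x + 201 is irreducible over Q. It is the minimal polynomial of α.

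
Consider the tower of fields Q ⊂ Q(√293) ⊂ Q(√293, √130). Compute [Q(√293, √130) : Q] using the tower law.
[Q(√293, √130) : Q] = 4

[Q(√293):Q] = 2 (min poly x^2 - 293, irreducible since 293 is squarefree > 1). For the top step, suppose √130 ∈ Q(√293), say √130 = c + d√293 with c, d ∈ Q. Squaring: 130 = c^2 + 293d^2 + 2cd√293. Since √293 ∉ Q this forces 2cd = 0. If d = 0 then √130 = c ∈ Q, contradicting 130 squarefree > 1. If c = 0 then 130 = 293d^2, so 293·130 = (293d)^2 is a perfect square in Q — but 293·130 = 38090 is not a perfect square (since 293 and 130 are distinct squarefree integers). Contradiction. Hence √130 ∉ Q(√293), so x^2 - 130 stays irreducible over Q(√293) and [Q(√293, √130) : Q(√293)] = 2. By the tower law, [Q(√293, √130) : Q] = 2 · 2 = 4.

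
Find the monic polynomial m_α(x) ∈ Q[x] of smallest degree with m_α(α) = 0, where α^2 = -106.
m_α(x) = x^2 + 106

α satisfies α^2 + 106 = 0, so x^2 + 106 annihilates α. Since d = -106 is squarefree and ≠ 1, it is not a perfect square in Q, so x^2 + 106 has no rational root and is therefore irreducible over Q (a degree-2 polynomial over a field is irreducible iff it has no root). Hence m_α(x) = x^2 + 106.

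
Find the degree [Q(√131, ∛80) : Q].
[Q(√131, ∛80) : Q] = 6

Let L = Q(√131, ∛80). Since Q(√131) ⊂ L and [Q(√131):Q] = 2, the tower law gives 2 | [L:Q]. Likewise Q(∛80) ⊂ L with [Q(∛80):Q] = 3 (because 80 is not a perfect cube), so 3 | [L:Q]. As gcd(2,3) = 1, [L:Q] is divisible by 6. Conversely L is generated over Q by √131 and ∛80, so [L:Q] ≤ 2·3 = 6. Therefore [Q(√131, ∛80) : Q] = 6.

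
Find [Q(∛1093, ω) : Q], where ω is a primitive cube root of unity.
[Q(∛1093, ω) : Q] = 6

[Q(∛1093):Q] = 3 (min poly x^3 - 1093, irreducible since 1093 is not a perfect cube). [Q(ω):Q] = 2 (min poly x^2 + x + 1). Since Q(∛1093) ⊂ R and ω ∉ R, we have ω ∉ Q(∛1093), so x^2 + x + 1 remains irreducible over Q(∛1093) and [Q(∛1093, ω) : Q(∛1093)] = 2. By the tower law, [Q(∛1093, ω) : Q] = 3 · 2 = 6. (In fact Q(∛1093, ω) is the splitting field of x^3 - 1093 over Q.)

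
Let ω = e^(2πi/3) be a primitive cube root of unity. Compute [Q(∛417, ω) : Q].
[Q(∛417, ω) : Q] = 6

[Q(∛417):Q] = 3 (min poly x^3 - 417, irreducible since 417 is not a perfect cube). [Q(ω):Q] = 2 (min poly x^2 + x + 1). Since Q(∛417) ⊂ R and ω ∉ R, we have ω ∉ Q(∛417), so x^2 + x + 1 remains irreducible over Q(∛417) and [Q(∛417, ω) : Q(∛417)] = 2. By the tower law, [Q(∛417, ω) : Q] = 3 · 2 = 6. (In fact Q(∛417, ω) is the splitting field of x^3 - 417 over Q.)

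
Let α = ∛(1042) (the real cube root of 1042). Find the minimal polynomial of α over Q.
m_α(x) = x^3 - 1042

α satisfies α^3 = 1042, so x^3 - 1042 annihilates α. By the rational root test, a rational root p/q (in lowest terms) of x^3 - 1042 would satisfy p^3 = 1042 q^3, forcing q = 1 and p^3 = 1042; but 1042 is not a perfect cube, contradiction. A monic cubic over Q with no rational root is irreducible (any nontrivial factorization would include a linear factor). Hence x^3 - 1042 is the minimal polynomial of α, and in particular [Q(α):Q] = 3.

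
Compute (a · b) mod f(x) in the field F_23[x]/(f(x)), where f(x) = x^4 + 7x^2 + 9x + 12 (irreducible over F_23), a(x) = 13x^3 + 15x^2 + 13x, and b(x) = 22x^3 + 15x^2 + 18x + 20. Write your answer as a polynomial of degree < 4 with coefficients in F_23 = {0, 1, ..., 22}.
a · b ≡ 19x^3 + 3x^2 + 6x + 19 (mod f(x))

Multiply in F_23[x]: a(x)·b(x) = (13x^3 + 15x^2 + 13x)·(22x^3 + 15x^2 + 18x + 20) = 10x^6 + 19x^5 + 9x^4 + 12x^3 + 5x^2 + 7x. This has degree ≥ 4, so divide by f(x) over F_23: 10x^6 + 19x^5 + 9x^4 + 12x^3 + 5x^2 + 7x = (10x^2 + 19x + 8)·(x^4 + 7x^2 + 9x + 12) + (19x^3 + 3x^2 + 6x + 19). Hence a·b ≡ 19x^3 + 3x^2 + 6x + 19 (mod f). (F_23[x]/(f) is a field with 23^4 = 279841 elements since f is irreducible of degree 4.)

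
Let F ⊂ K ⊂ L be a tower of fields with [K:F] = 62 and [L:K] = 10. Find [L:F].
[L:F] = 620

The tower law says that for any tower of field extensions F ⊂ K ⊂ L with finite degrees, [L:F] = [L:K] · [K:F]. Here this gives [L:F] = 10 · 62 = 620.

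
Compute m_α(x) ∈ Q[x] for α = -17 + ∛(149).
m_α(x) = x^3 + 51x^2 + 867x + 4764

Set β = α + 17 = ∛(149), so β^3 = 149. Then (α + 17)^3 - 149 = 0, i.e. α is a root of g(x) = (x + 17)^3 - 149 = x^3 + 51x^2 + 867x + 4764. Since g(x) = h(x + 17) where h(x) = x^3 - 149, and h is irreducible over Q (because 149 is not a perfect cube, so h has no rational root, and a monic cubic with no rational root is irreducible), g is also irreducible (irreducibility is preserved under the substitution x → x + 17). Hence m_α(x) = x^3 + 51x^2 + 867x + 4764.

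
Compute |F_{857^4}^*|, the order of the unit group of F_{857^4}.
|F_{857^4}^*| = 539415333600

F_{857^4} has 857^4 = 539415333601 elements; its multiplicative group consists of all nonzero elements, so |F_{857^4}^*| = 539415333601 - 1 = 539415333600. (It is cyclic since any finite subgroup of the multiplicative group of a field is cyclic.)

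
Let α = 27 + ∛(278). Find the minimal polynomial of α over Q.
m_α(x) = x^3 - 81x^2 + 2187x - 19961

Set β = α - 27 = ∛(278), so β^3 = 278. Then (α - 27)^3 - 278 = 0, i.e. α is a root of g(x) = (x - 27)^3 - 278 = x^3 - 81x^2 + 2187x - 19961. Since g(x) = h(x - 27) where h(x) = x^3 - 278, and h is irreducible over Q (because 278 is not a perfect cube, so h has no rational root, and a monic cubic with no rational root is irreducible), g is also irreducible (irreducibility is preserved under the substitution x → x - 27). Hence m_α(x) = x^3 - 81x^2 + 2187x - 19961.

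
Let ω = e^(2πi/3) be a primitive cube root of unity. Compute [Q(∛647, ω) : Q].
[Q(∛647, ω) : Q] = 6

[Q(∛647):Q] = 3 (min poly x^3 - 647, irreducible since 647 is not a perfect cube). [Q(ω):Q] = 2 (min poly x^2 + x + 1). Since Q(∛647) ⊂ R and ω ∉ R, we have ω ∉ Q(∛647), so x^2 + x + 1 remains irreducible over Q(∛647) and [Q(∛647, ω) : Q(∛647)] = 2. By the tower law, [Q(∛647, ω) : Q] = 3 · 2 = 6. (In fact Q(∛647, ω) is the splitting field of x^3 - 647 over Q.)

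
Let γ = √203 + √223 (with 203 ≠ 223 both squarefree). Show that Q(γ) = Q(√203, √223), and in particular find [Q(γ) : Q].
[Q(γ) : Q] = 4 (equivalently, Q(γ) = Q(√203, √223))

Obviously Q(γ) ⊆ Q(√203, √223), and [Q(√203, √223):Q] = 4 (since 203, 223 are distinct squarefree integers > 1 with 45269 not a perfect square). To show equality we compute the minimal polynomial of γ. From γ = √203 + √223: γ^2 = 203 + 2√(45269) + 223 = 426 + 2√(45269), so γ^2 - 426 = 2√(45269); squaring, (γ^2 - 426)^2 = 4·45269, i.e. γ^4 - 852γ^2 + 181476 - 181076 = 0, i.e. γ^4 - 852γ^2 + 400 = 0. So γ is a root of x^4 - 852x^2 + 400. This polynomial is irreducible over Q: it has no rational root (each ±√203 ± √223 is irrational), and any factorization into two quadratics over Q would force √(45269) ∈ Q (pairing opposite roots) or √203, √223 ∈ Q (other pairings), all impossible. Hence [Q(γ):Q] = 4 = [Q(√203, √223):Q], so Q(γ) = Q(√203, √223).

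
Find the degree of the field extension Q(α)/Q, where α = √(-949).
[Q(α):Q] = 2

[Q(α):Q] equals the degree of the minimal polynomial of α. Here α^2 = -949 and x^2 + 949 is irreducible (d = -949 is squarefree, ≠ 1, hence not a square), so deg(m_α) = 2. Thus [Q(α):Q] = 2.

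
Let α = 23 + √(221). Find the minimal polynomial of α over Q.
m_α(x) = x^2 - 46x + 308

From α - 23 = √(221), squaring gives (α - 23)^2 = 221, i.e. α^2 - 46α + 529 = 221, so α^2 - 46α + 308 = 0. The discriminant of x^2 - 46x + 308 is (-46)^2 - 4·(308) = 2116 - 1232 = 884, and 4·(221) is not a perfect square in Q since 221 is squarefree and ≠ 1. Hence x^2 - 46x + 308 is irreducible over Q and is the minimal polynomial of α.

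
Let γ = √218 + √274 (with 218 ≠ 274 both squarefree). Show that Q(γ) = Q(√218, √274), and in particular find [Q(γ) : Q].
[Q(γ) : Q] = 4 (equivalently, Q(γ) = Q(√218, √274))

Obviously Q(γ) ⊆ Q(√218, √274), and [Q(√218, √274):Q] = 4 (since 218, 274 are distinct squarefree integers > 1 with 59732 not a perfect square). To show equality we compute the minimal polynomial of γ. From γ = √218 + √274: γ^2 = 218 + 2√(59732) + 274 = 492 + 2√(59732), so γ^2 - 492 = 2√(59732); squaring, (γ^2 - 492)^2 = 4·59732, i.e. γ^4 - 984γ^2 + 242064 - 238928 = 0, i.e. γ^4 - 984γ^2 + 3136 = 0. So γ is a root of x^4 - 984x^2 + 3136. This polynomial is irreducible over Q: it has no rational root (each ±√218 ± √274 is irrational), and any factorization into two quadratics over Q would force √(59732) ∈ Q (pairing opposite roots) or √218, √274 ∈ Q (other pairings), all impossible. Hence [Q(γ):Q] = 4 = [Q(√218, √274):Q], so Q(γ) = Q(√218, √274).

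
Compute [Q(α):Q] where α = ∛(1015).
[Q(α):Q] = 3

The minimal polynomial of α is x^3 - 1015, irreducible over Q since 1015 is not a perfect cube (so x^3 - 1015 has no rational root). Hence [Q(α):Q] = deg(m_α) = 3.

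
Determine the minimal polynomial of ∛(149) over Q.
m_α(x) = x^3 - 149

α satisfies α^3 = 149, so x^3 - 149 annihilates α. By the rational root test, a rational root p/q (in lowest terms) of x^3 - 149 would satisfy p^3 = 149 q^3, forcing q = 1 and p^3 = 149; but 149 is not a perfect cube, contradiction. A monic cubic over Q with no rational root is irreducible (any nontrivial factorization would include a linear factor). Hence x^3 - 149 is the minimal polynomial of α, and in particular [Q(α):Q] = 3.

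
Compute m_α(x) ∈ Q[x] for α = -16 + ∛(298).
m_α(x) = x^3 + 48x^2 + 768x + 3798

Set β = α + 16 = ∛(298), so β^3 = 298. Then (α + 16)^3 - 298 = 0, i.e. α is a root of g(x) = (x + 16)^3 - 298 = x^3 + 48x^2 + 768x + 3798. Since g(x) = h(x + 16) where h(x) = x^3 - 298, and h is irreducible over Q (because 298 is not a perfect cube, so h has no rational root, and a monic cubic with no rational root is irreducible), g is also irreducible (irreducibility is preserved under the substitution x → x + 16). Hence m_α(x) = x^3 + 48x^2 + 768x + 3798.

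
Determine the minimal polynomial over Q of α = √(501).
m_α(x) = x^2 - 501

α satisfies α^2 - 501 = 0, so x^2 - 501 annihilates α. Since d = 501 is squarefree and ≠ 1, it is not a perfect square in Q, so x^2 - 501 has no rational root and is therefore irreducible over Q (a degree-2 polynomial over a field is irreducible iff it has no root). Hence m_α(x) = x^2 - 501.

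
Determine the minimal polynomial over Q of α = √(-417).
m_α(x) = x^2 + 417

α satisfies α^2 + 417 = 0, so x^2 + 417 annihilates α. Since d = -417 is squarefree and ≠ 1, it is not a perfect square in Q, so x^2 + 417 has no rational root and is therefore irreducible over Q (a degree-2 polynomial over a field is irreducible iff it has no root). Hence m_α(x) = x^2 + 417.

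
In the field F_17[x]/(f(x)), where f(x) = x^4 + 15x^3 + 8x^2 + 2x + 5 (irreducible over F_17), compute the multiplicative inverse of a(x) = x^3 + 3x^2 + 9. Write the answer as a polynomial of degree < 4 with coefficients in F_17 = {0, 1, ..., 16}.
a(x)^(-1) ≡ 3x^3 + 7x^2 + 8x + 16 (mod f(x))

Since f is irreducible over F_17, F_17[x]/(f) is a field and a(x) ≠ 0 has an inverse. Apply the extended Euclidean algorithm to f(x) and a(x) in F_17[x]: f(x) = (x + 12)·a(x) + (6x^2 + 10x + 16);  a(x) = (3x + 4)·(6x^2 + 10x + 16) + (14x + 13);  (6x^2 + 10x + 16) = (15x + 5)·(14x + 13) + (2). The last nonzero remainder is the constant 2 = gcd(f, a) in F_17. Back-substituting through the division chain expresses 2 = s(x)·a(x) + t(x)·f(x) with s(x) ≡ 6x^3 + 14x^2 + 16x + 15 (mod f), so (6x^3 + 14x^2 + 16x + 15)·a(x) ≡ 2 (mod f). Multiplying by 2^(-1) ≡ 9 in F_17 gives a(x)^(-1) ≡ 9·(6x^3 + 14x^2 + 16x + 15) ≡ 3x^3 + 7x^2 + 8x + 16 (mod f). Check: (x^3 + 3x^2 + 9)·(3x^3 + 7x^2 + 8x + 16) = 3x^6 + 16x^5 + 12x^4 + 16x^3 + 9x^2 + 4x + 8 ≡ 1 (mod x^4 + 15x^3 + 8x^2 + 2x + 5).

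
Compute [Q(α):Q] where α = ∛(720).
[Q(α):Q] = 3

The minimal polynomial of α is x^3 - 720, irreducible over Q since 720 is not a perfect cube (so x^3 - 720 has no rational root). Hence [Q(α):Q] = deg(m_α) = 3.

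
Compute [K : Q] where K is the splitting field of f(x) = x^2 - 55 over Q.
[K : Q] = 2

f(x) = x^2 - 55 factors as (x - √55)(x + √55). The splitting field is K = Q(√55). Since 55 is squarefree and > 1, it is not a perfect square, so x^2 - 55 is irreducible over Q and [Q(√55) : Q] = 2. Hence [K : Q] = 2.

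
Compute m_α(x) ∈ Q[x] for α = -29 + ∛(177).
m_α(x) = x^3 + 87x^2 + 2523x + 24212

Set β = α + 29 = ∛(177), so β^3 = 177. Then (α + 29)^3 - 177 = 0, i.e. α is a root of g(x) = (x + 29)^3 - 177 = x^3 + 87x^2 + 2523x + 24212. Since g(x) = h(x + 29) where h(x) = x^3 - 177, and h is irreducible over Q (because 177 is not a perfect cube, so h has no rational root, and a monic cubic with no rational root is irreducible), g is also irreducible (irreducibility is preserved under the substitution x → x + 29). Hence m_α(x) = x^3 + 87x^2 + 2523x + 24212.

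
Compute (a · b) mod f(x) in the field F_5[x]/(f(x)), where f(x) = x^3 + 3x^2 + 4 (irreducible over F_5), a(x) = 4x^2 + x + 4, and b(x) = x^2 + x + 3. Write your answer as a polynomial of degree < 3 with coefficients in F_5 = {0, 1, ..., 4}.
a · b ≡ 3x^2 + x (mod f(x))

Multiply in F_5[x]: a(x)·b(x) = (4x^2 + x + 4)·(x^2 + x + 3) = 4x^4 + 2x^2 + 2x + 2. This has degree ≥ 3, so divide by f(x) over F_5: 4x^4 + 2x^2 + 2x + 2 = (4x + 3)·(x^3 + 3x^2 + 4) + (3x^2 + x). Hence a·b ≡ 3x^2 + x (mod f). (F_5[x]/(f) is a field with 5^3 = 125 elements since f is irreducible of degree 3.)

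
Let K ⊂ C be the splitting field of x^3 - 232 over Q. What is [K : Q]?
[K : Q] = 6

The roots of x^3 - 232 are ∛232, ω∛232, ω^2∛232 where ω = e^(2πi/3) is a primitive cube root of unity, so K = Q(∛232, ω). Now [Q(∛232):Q] = 3 (since 232 is not a perfect cube, x^3 - 232 is irreducible) and [Q(ω):Q] = 2. Both 2 and 3 divide [K:Q], and [K:Q] ≤ 3·2 = 6, so [K:Q] = 6. (Equivalently: Q(∛232) ⊂ R but ω ∉ R, so [K : Q(∛232)] = 2.)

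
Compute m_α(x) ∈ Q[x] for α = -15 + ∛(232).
m_α(x) = x^3 + 45x^2 + 675x + 3143

Set β = α + 15 = ∛(232), so β^3 = 232. Then (α + 15)^3 - 232 = 0, i.e. α is a root of g(x) = (x + 15)^3 - 232 = x^3 + 45x^2 + 675x + 3143. Since g(x) = h(x + 15) where h(x) = x^3 - 232, and h is irreducible over Q (because 232 is not a perfect cube, so h has no rational root, and a monic cubic with no rational root is irreducible), g is also irreducible (irreducibility is preserved under the substitution x → x + 15). Hence m_α(x) = x^3 + 45x^2 + 675x + 3143.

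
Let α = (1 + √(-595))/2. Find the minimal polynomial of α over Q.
m_α(x) = x^2 - x + 149

From 2α - 1 = √(-595), squaring gives (2α - 1)^2 = -595, i.e. 4α^2 - 4α + 1 = -595, so α^2 - α + (1 + 595)/4 = 0. Since -595 ≡ 1 (mod 4), (1 + 595)/4 = 149 ∈ Z. The polynomial x^2 - x + 149 has discriminant 1 - 4·(149) = -595, which is not a perfect square in Q (d = -595 is squarefree and ≠ 1), so x^2 - x + 149 is irreducible over Q. It is the minimal polynomial of α.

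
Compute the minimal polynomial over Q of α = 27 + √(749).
m_α(x) = x^2 - 54x - 20

From α - 27 = √(749), squaring gives (α - 27)^2 = 749, i.e. α^2 - 54α + 729 = 749, so α^2 - 54α - 20 = 0. The discriminant of x^2 - 54x - 20 is (-54)^2 - 4·(-20) = 2916 + 80 = 2996, and 4·(749) is not a perfect square in Q since 749 is squarefree and ≠ 1. Hence x^2 - 54x - 20 is irreducible over Q and is the minimal polynomial of α.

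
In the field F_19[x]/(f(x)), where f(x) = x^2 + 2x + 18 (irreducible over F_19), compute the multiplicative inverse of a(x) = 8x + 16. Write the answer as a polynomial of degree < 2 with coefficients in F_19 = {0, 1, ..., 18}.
a(x)^(-1) ≡ 12x (mod f(x))

Since f is irreducible over F_19, F_19[x]/(f) is a field and a(x) ≠ 0 has an inverse. Apply the extended Euclidean algorithm to f(x) and a(x) in F_19[x]: f(x) = (12x)·a(x) + (18). The last nonzero remainder is the constant 18 = gcd(f, a) in F_19. Back-substituting through the division chain expresses 18 = s(x)·a(x) + t(x)·f(x) with s(x) ≡ 7x (mod f), so (7x)·a(x) ≡ 18 (mod f). Multiplying by 18^(-1) ≡ 18 in F_19 gives a(x)^(-1) ≡ 18·(7x) ≡ 12x (mod f). Check: (8x + 16)·(12x) = x^2 + 2x ≡ 1 (mod x^2 + 2x + 18).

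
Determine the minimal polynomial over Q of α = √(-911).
m_α(x) = x^2 + 911

α satisfies α^2 + 911 = 0, so x^2 + 911 annihilates α. Since d = -911 is squarefree and ≠ 1, it is not a perfect square in Q, so x^2 + 911 has no rational root and is therefore irreducible over Q (a degree-2 polynomial over a field is irreducible iff it has no root). Hence m_α(x) = x^2 + 911.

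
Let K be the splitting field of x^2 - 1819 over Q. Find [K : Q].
[K : Q] = 2

f(x) = x^2 - 1819 factors as (x - √1819)(x + √1819). The splitting field is K = Q(√1819). Since 1819 is squarefree and > 1, it is not a perfect square, so x^2 - 1819 is irreducible over Q and [Q(√1819) : Q] = 2. Hence [K : Q] = 2.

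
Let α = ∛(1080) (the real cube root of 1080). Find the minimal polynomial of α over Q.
m_α(x) = x^3 - 1080

α satisfies α^3 = 1080, so x^3 - 1080 annihilates α. By the rational root test, a rational root p/q (in lowest terms) of x^3 - 1080 would satisfy p^3 = 1080 q^3, forcing q = 1 and p^3 = 1080; but 1080 is not a perfect cube, contradiction. A monic cubic over Q with no rational root is irreducible (any nontrivial factorization would include a linear factor). Hence x^3 - 1080 is the minimal polynomial of α, and in particular [Q(α):Q] = 3.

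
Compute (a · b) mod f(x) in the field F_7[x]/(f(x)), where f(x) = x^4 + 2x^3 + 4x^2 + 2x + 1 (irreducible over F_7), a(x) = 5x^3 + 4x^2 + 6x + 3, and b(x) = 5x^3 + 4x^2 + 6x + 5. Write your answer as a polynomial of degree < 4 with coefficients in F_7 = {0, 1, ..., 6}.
a · b ≡ 2x^3 + 2x^2 + 3x + 5 (mod f(x))

Multiply in F_7[x]: a(x)·b(x) = (5x^3 + 4x^2 + 6x + 3)·(5x^3 + 4x^2 + 6x + 5) = 4x^6 + 5x^5 + 6x^4 + 4x^3 + 5x^2 + 6x + 1. This has degree ≥ 4, so divide by f(x) over F_7: 4x^6 + 5x^5 + 6x^4 + 4x^3 + 5x^2 + 6x + 1 = (4x^2 + 4x + 3)·(x^4 + 2x^3 + 4x^2 + 2x + 1) + (2x^3 + 2x^2 + 3x + 5). Hence a·b ≡ 2x^3 + 2x^2 + 3x + 5 (mod f). (F_7[x]/(f) is a field with 7^4 = 2401 elements since f is irreducible of degree 4.)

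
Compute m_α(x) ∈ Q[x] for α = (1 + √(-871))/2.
m_α(x) = x^2 - x + 218

From 2α - 1 = √(-871), squaring gives (2α - 1)^2 = -871, i.e. 4α^2 - 4α + 1 = -871, so α^2 - α + (1 + 871)/4 = 0. Since -871 ≡ 1 (mod 4), (1 + 871)/4 = 218 ∈ Z. The polynomial x^2 - x + 218 has discriminant 1 - 4·(218) = -871, which is not a perfect square in Q (d = -871 is squarefree and ≠ 1), so x^2 - x + 218 is irreducible over Q. It is the minimal polynomial of α.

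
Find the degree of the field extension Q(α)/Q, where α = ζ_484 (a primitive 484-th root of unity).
[Q(α):Q] = 220

The minimal polynomial of ζ_484 over Q is the 484-th cyclotomic polynomial Φ_484(x), which is irreducible over Q and has degree φ(484) = 220. Hence [Q(α):Q] = φ(484) = 220.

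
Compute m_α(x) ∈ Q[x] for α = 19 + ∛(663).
m_α(x) = x^3 - 57x^2 + 1083x - 7522

Set β = α - 19 = ∛(663), so β^3 = 663. Then (α - 19)^3 - 663 = 0, i.e. α is a root of g(x) = (x - 19)^3 - 663 = x^3 - 57x^2 + 1083x - 7522. Since g(x) = h(x - 19) where h(x) = x^3 - 663, and h is irreducible over Q (because 663 is not a perfect cube, so h has no rational root, and a monic cubic with no rational root is irreducible), g is also irreducible (irreducibility is preserved under the substitution x → x - 19). Hence m_α(x) = x^3 - 57x^2 + 1083x - 7522.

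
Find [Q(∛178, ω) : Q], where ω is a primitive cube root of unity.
[Q(∛178, ω) : Q] = 6

[Q(∛178):Q] = 3 (min poly x^3 - 178, irreducible since 178 is not a perfect cube). [Q(ω):Q] = 2 (min poly x^2 + x + 1). Since Q(∛178) ⊂ R and ω ∉ R, we have ω ∉ Q(∛178), so x^2 + x + 1 remains irreducible over Q(∛178) and [Q(∛178, ω) : Q(∛178)] = 2. By the tower law, [Q(∛178, ω) : Q] = 3 · 2 = 6. (In fact Q(∛178, ω) is the splitting field of x^3 - 178 over Q.)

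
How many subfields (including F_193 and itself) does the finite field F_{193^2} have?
F_{193^2} has 2 subfields

The subfields of F_{p^n} are exactly the fields F_{p^d} for d | n (each is the fixed field of the unique index-d subgroup of Gal(F_{p^n}/F_p) ≅ Z/nZ). The divisors of n = 2 are {1, 2}, giving 2 subfields: F_{193^1}, F_{193^2}.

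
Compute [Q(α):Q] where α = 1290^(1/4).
[Q(α):Q] = 4

α is a root of x^4 - 1290. By Eisenstein's criterion at the prime p = 2 (which divides the constant term 1290 but p^2 = 4 does not, since 1290 is squarefree), x^4 - 1290 is irreducible over Q. Hence [Q(α):Q] = 4.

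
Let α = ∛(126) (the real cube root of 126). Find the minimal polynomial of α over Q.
m_α(x) = x^3 - 126

α satisfies α^3 = 126, so x^3 - 126 annihilates α. By the rational root test, a rational root p/q (in lowest terms) of x^3 - 126 would satisfy p^3 = 126 q^3, forcing q = 1 and p^3 = 126; but 126 is not a perfect cube, contradiction. A monic cubic over Q with no rational root is irreducible (any nontrivial factorization would include a linear factor). Hence x^3 - 126 is the minimal polynomial of α, and in particular [Q(α):Q] = 3.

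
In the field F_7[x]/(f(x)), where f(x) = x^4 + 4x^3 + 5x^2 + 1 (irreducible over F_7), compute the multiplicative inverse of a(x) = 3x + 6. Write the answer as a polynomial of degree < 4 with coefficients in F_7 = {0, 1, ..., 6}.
a(x)^(-1) ≡ 6x^3 + 5x^2 + 6x + 2 (mod f(x))

Since f is irreducible over F_7, F_7[x]/(f) is a field and a(x) ≠ 0 has an inverse. Apply the extended Euclidean algorithm to f(x) and a(x) in F_7[x]: f(x) = (5x^3 + 3x^2 + 5x + 4)·a(x) + (5). The last nonzero remainder is the constant 5 = gcd(f, a) in F_7. Back-substituting through the division chain expresses 5 = s(x)·a(x) + t(x)·f(x) with s(x) ≡ 2x^3 + 4x^2 + 2x + 3 (mod f), so (2x^3 + 4x^2 + 2x + 3)·a(x) ≡ 5 (mod f). Multiplying by 5^(-1) ≡ 3 in F_7 gives a(x)^(-1) ≡ 3·(2x^3 + 4x^2 + 2x + 3) ≡ 6x^3 + 5x^2 + 6x + 2 (mod f). Check: (3x + 6)·(6x^3 + 5x^2 + 6x + 2) = 4x^4 + 2x^3 + 6x^2 + 5 ≡ 1 (mod x^4 + 4x^3 + 5x^2 + 1).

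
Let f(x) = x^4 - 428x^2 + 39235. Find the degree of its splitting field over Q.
[K : Q] = 4

Solving the quadratic in x^2: x^2 = (428 ± √(428^2 - 4·39235))/2 = (428 ± √26244)/2 = (428 ± 162)/2, giving x^2 = 295 or x^2 = 133. So f(x) = (x^2 - 295)(x^2 - 133) and the roots of f are ±√295, ±√133. Hence the splitting field is K = Q(√295, √133). Since 295 and 133 are distinct squarefree integers > 1, their product 39235 is not a perfect square, so √133 ∉ Q(√295). By the tower law [K:Q] = [Q(√295,√133):Q(√295)] · [Q(√295):Q] = 2 · 2 = 4.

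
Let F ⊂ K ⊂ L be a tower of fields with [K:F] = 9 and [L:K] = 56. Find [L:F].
[L:F] = 504

The tower law says that for any tower of field extensions F ⊂ K ⊂ L with finite degrees, [L:F] = [L:K] · [K:F]. Here this gives [L:F] = 56 · 9 = 504.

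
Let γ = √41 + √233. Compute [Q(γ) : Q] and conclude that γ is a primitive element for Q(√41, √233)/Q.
[Q(γ) : Q] = 4 (equivalently, Q(γ) = Q(√41, √233))

Obviously Q(γ) ⊆ Q(√41, √233), and [Q(√41, √233):Q] = 4 (since 41, 233 are distinct squarefree integers > 1 with 9553 not a perfect square). To show equality we compute the minimal polynomial of γ. From γ = √41 + √233: γ^2 = 41 + 2√(9553) + 233 = 274 + 2√(9553), so γ^2 - 274 = 2√(9553); squaring, (γ^2 - 274)^2 = 4·9553, i.e. γ^4 - 548γ^2 + 75076 - 38212 = 0, i.e. γ^4 - 548γ^2 + 36864 = 0. So γ is a root of x^4 - 548x^2 + 36864. This polynomial is irreducible over Q: it has no rational root (each ±√41 ± √233 is irrational), and any factorization into two quadratics over Q would force √(9553) ∈ Q (pairing opposite roots) or √41, √233 ∈ Q (other pairings), all impossible. Hence [Q(γ):Q] = 4 = [Q(√41, √233):Q], so Q(γ) = Q(√41, √233).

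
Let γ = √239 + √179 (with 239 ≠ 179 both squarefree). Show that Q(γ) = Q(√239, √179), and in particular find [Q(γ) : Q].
[Q(γ) : Q] = 4 (equivalently, Q(γ) = Q(√239, √179))

Obviously Q(γ) ⊆ Q(√239, √179), and [Q(√239, √179):Q] = 4 (since 239, 179 are distinct squarefree integers > 1 with 42781 not a perfect square). To show equality we compute the minimal polynomial of γ. From γ = √239 + √179: γ^2 = 239 + 2√(42781) + 179 = 418 + 2√(42781), so γ^2 - 418 = 2√(42781); squaring, (γ^2 - 418)^2 = 4·42781, i.e. γ^4 - 836γ^2 + 174724 - 171124 = 0, i.e. γ^4 - 836γ^2 + 3600 = 0. So γ is a root of x^4 - 836x^2 + 3600. This polynomial is irreducible over Q: it has no rational root (each ±√239 ± √179 is irrational), and any factorization into two quadratics over Q would force √(42781) ∈ Q (pairing opposite roots) or √239, √179 ∈ Q (other pairings), all impossible. Hence [Q(γ):Q] = 4 = [Q(√239, √179):Q], so Q(γ) = Q(√239, √179).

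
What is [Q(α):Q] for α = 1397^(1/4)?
[Q(α):Q] = 4

α is a root of x^4 - 1397. By Eisenstein's criterion at the prime p = 11 (which divides the constant term 1397 but p^2 = 121 does not, since 1397 is squarefree), x^4 - 1397 is irreducible over Q. Hence [Q(α):Q] = 4.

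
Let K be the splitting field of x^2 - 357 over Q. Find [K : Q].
[K : Q] = 2

f(x) = x^2 - 357 factors as (x - √357)(x + √357). The splitting field is K = Q(√357). Since 357 is squarefree and > 1, it is not a perfect square, so x^2 - 357 is irreducible over Q and [Q(√357) : Q] = 2. Hence [K : Q] = 2.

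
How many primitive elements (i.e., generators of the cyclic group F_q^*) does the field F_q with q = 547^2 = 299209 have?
There are φ(299208) = 78336 primitive elements

F_q^* is cyclic of order q - 1 = 299208. A cyclic group of order m has exactly φ(m) generators. Here m = 299208 = 2^3 · 3 · 7 · 13 · 137, so the number of primitive elements is φ(299208) = 78336.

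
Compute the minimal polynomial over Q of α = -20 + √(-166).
m_α(x) = x^2 + 40x + 566

From α + 20 = √(-166), squaring gives (α + 20)^2 = -166, i.e. α^2 + 40α + 400 = -166, so α^2 + 40α + 566 = 0. The discriminant of x^2 + 40x + 566 is (40)^2 - 4·(566) = 1600 - 2264 = -664, and 4·(-166) is not a perfect square in Q since -166 is squarefree and ≠ 1. Hence x^2 + 40x + 566 is irreducible over Q and is the minimal polynomial of α.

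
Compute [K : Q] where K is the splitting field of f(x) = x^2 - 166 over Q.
[K : Q] = 2

f(x) = x^2 - 166 factors as (x - √166)(x + √166). The splitting field is K = Q(√166). Since 166 is squarefree and > 1, it is not a perfect square, so x^2 - 166 is irreducible over Q and [Q(√166) : Q] = 2. Hence [K : Q] = 2.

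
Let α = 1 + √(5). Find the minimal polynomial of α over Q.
m_α(x) = x^2 - 2x - 4

From α - 1 = √(5), squaring gives (α - 1)^2 = 5, i.e. α^2 - 2α + 1 = 5, so α^2 - 2α - 4 = 0. The discriminant of x^2 - 2x - 4 is (-2)^2 - 4·(-4) = 4 + 16 = 20, and 4·(5) is not a perfect square in Q since 5 is squarefree and ≠ 1. Hence x^2 - 2x - 4 is irreducible over Q and is the minimal polynomial of α.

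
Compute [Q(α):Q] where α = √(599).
[Q(α):Q] = 2

[Q(α):Q] equals the degree of the minimal polynomial of α. Here α^2 = 599 and x^2 - 599 is irreducible (d = 599 is squarefree, ≠ 1, hence not a square), so deg(m_α) = 2. Thus [Q(α):Q] = 2.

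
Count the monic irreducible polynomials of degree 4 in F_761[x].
There are 83845138380 monic irreducible polynomials of degree 4 over F_761

Each element of F_{761^4} that lies in no proper subfield is a root of exactly one monic irreducible of degree 4 over F_761, and each such polynomial has 4 distinct roots in F_{761^4}. By Möbius inversion the count is N_761(4) = (1/4) Σ_{d|4} μ(4/d) · 761^d = (1/4)(μ(4)·761^1 + μ(2)·761^2 + μ(1)·761^4) = 335380553520/4 = 83845138380.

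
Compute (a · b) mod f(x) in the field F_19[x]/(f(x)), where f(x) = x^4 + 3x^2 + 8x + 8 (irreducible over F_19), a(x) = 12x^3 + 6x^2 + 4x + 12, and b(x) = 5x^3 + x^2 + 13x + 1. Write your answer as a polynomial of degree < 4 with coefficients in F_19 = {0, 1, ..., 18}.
a · b ≡ 4x^3 + 8x^2 + 17x + 15 (mod f(x))

Multiply in F_19[x]: a(x)·b(x) = (12x^3 + 6x^2 + 4x + 12)·(5x^3 + x^2 + 13x + 1) = 3x^6 + 4x^5 + 11x^4 + 2x^3 + 13x^2 + 8x + 12. This has degree ≥ 4, so divide by f(x) over F_19: 3x^6 + 4x^5 + 11x^4 + 2x^3 + 13x^2 + 8x + 12 = (3x^2 + 4x + 2)·(x^4 + 3x^2 + 8x + 8) + (4x^3 + 8x^2 + 17x + 15). Hence a·b ≡ 4x^3 + 8x^2 + 17x + 15 (mod f). (F_19[x]/(f) is a field with 19^4 = 130321 elements since f is irreducible of degree 4.)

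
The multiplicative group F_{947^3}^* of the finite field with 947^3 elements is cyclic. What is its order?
|F_{947^3}^*| = 849278122

F_{947^3} has 947^3 = 849278123 elements; its multiplicative group consists of all nonzero elements, so |F_{947^3}^*| = 849278123 - 1 = 849278122. (It is cyclic since any finite subgroup of the multiplicative group of a field is cyclic.)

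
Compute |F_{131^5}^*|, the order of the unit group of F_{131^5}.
|F_{131^5}^*| = 38579489650

F_{131^5} has 131^5 = 38579489651 elements; its multiplicative group consists of all nonzero elements, so |F_{131^5}^*| = 38579489651 - 1 = 38579489650. (It is cyclic since any finite subgroup of the multiplicative group of a field is cyclic.)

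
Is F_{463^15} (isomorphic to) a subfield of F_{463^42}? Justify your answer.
No: F_{463^15} is not a subfield of F_{463^42}

F_{p^m} embeds in F_{p^n} iff m | n. Here 15 ∤ 42 (since 42 = 2·15 + 12 with remainder 12 ≠ 0), so F_{463^15} is not a subfield of F_{463^42}. Equivalently: if it were, the tower law would give 15 = [F_{463^15}:F_463] dividing [F_{463^42}:F_463] = 42, contradiction.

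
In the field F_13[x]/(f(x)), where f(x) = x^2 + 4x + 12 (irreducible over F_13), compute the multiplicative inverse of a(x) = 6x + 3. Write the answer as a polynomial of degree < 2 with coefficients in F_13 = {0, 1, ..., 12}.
a(x)^(-1) ≡ 4x + 1 (mod f(x))

Since f is irreducible over F_13, F_13[x]/(f) is a field and a(x) ≠ 0 has an inverse. Apply the extended Euclidean algorithm to f(x) and a(x) in F_13[x]: f(x) = (11x + 6)·a(x) + (7). The last nonzero remainder is the constant 7 = gcd(f, a) in F_13. Back-substituting through the division chain expresses 7 = s(x)·a(x) + t(x)·f(x) with s(x) ≡ 2x + 7 (mod f), so (2x + 7)·a(x) ≡ 7 (mod f). Multiplying by 7^(-1) ≡ 2 in F_13 gives a(x)^(-1) ≡ 2·(2x + 7) ≡ 4x + 1 (mod f). Check: (6x + 3)·(4x + 1) = 11x^2 + 5x + 3 ≡ 1 (mod x^2 + 4x + 12).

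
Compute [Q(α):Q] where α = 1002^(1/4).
[Q(α):Q] = 4

α is a root of x^4 - 1002. By Eisenstein's criterion at the prime p = 2 (which divides the constant term 1002 but p^2 = 4 does not, since 1002 is squarefree), x^4 - 1002 is irreducible over Q. Hence [Q(α):Q] = 4.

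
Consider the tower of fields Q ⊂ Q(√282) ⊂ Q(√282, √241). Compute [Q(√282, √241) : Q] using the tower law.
[Q(√282, √241) : Q] = 4

[Q(√282):Q] = 2 (min poly x^2 - 282, irreducible since 282 is squarefree > 1). For the top step, suppose √241 ∈ Q(√282), say √241 = c + d√282 with c, d ∈ Q. Squaring: 241 = c^2 + 282d^2 + 2cd√282. Since √282 ∉ Q this forces 2cd = 0. If d = 0 then √241 = c ∈ Q, contradicting 241 squarefree > 1. If c = 0 then 241 = 282d^2, so 282·241 = (282d)^2 is a perfect square in Q — but 282·241 = 67962 is not a perfect square (since 282 and 241 are distinct squarefree integers). Contradiction. Hence √241 ∉ Q(√282), so x^2 - 241 stays irreducible over Q(√282) and [Q(√282, √241) : Q(√282)] = 2. By the tower law, [Q(√282, √241) : Q] = 2 · 2 = 4.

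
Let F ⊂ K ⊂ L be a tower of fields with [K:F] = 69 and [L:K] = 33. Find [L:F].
[L:F] = 2277

The tower law says that for any tower of field extensions F ⊂ K ⊂ L with finite degrees, [L:F] = [L:K] · [K:F]. Here this gives [L:F] = 33 · 69 = 2277.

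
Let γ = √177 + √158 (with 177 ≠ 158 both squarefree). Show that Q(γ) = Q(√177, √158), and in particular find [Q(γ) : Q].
[Q(γ) : Q] = 4 (equivalently, Q(γ) = Q(√177, √158))

Obviously Q(γ) ⊆ Q(√177, √158), and [Q(√177, √158):Q] = 4 (since 177, 158 are distinct squarefree integers > 1 with 27966 not a perfect square). To show equality we compute the minimal polynomial of γ. From γ = √177 + √158: γ^2 = 177 + 2√(27966) + 158 = 335 + 2√(27966), so γ^2 - 335 = 2√(27966); squaring, (γ^2 - 335)^2 = 4·27966, i.e. γ^4 - 670γ^2 + 112225 - 111864 = 0, i.e. γ^4 - 670γ^2 + 361 = 0. So γ is a root of x^4 - 670x^2 + 361. This polynomial is irreducible over Q: it has no rational root (each ±√177 ± √158 is irrational), and any factorization into two quadratics over Q would force √(27966) ∈ Q (pairing opposite roots) or √177, √158 ∈ Q (other pairings), all impossible. Hence [Q(γ):Q] = 4 = [Q(√177, √158):Q], so Q(γ) = Q(√177, √158).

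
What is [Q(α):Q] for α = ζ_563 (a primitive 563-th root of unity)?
[Q(α):Q] = 562

The minimal polynomial of ζ_563 over Q is the 563-th cyclotomic polynomial Φ_563(x), which is irreducible over Q and has degree φ(563) = 562. Hence [Q(α):Q] = φ(563) = 562.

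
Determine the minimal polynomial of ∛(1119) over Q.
m_α(x) = x^3 - 1119

α satisfies α^3 = 1119, so x^3 - 1119 annihilates α. By the rational root test, a rational root p/q (in lowest terms) of x^3 - 1119 would satisfy p^3 = 1119 q^3, forcing q = 1 and p^3 = 1119; but 1119 is not a perfect cube, contradiction. A monic cubic over Q with no rational root is irreducible (any nontrivial factorization would include a linear factor). Hence x^3 - 1119 is the minimal polynomial of α, and in particular [Q(α):Q] = 3.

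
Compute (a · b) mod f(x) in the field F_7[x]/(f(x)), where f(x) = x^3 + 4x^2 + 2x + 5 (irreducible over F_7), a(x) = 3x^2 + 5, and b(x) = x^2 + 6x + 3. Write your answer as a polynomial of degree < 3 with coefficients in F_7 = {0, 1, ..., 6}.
a · b ≡ 5x^2 + 3x + 6 (mod f(x))

Multiply in F_7[x]: a(x)·b(x) = (3x^2 + 5)·(x^2 + 6x + 3) = 3x^4 + 4x^3 + 2x + 1. This has degree ≥ 3, so divide by f(x) over F_7: 3x^4 + 4x^3 + 2x + 1 = (3x + 6)·(x^3 + 4x^2 + 2x + 5) + (5x^2 + 3x + 6). Hence a·b ≡ 5x^2 + 3x + 6 (mod f). (F_7[x]/(f) is a field with 7^3 = 343 elements since f is irreducible of degree 3.)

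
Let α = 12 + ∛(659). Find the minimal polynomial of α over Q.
m_α(x) = x^3 - 36x^2 + 432x - 2387

Set β = α - 12 = ∛(659), so β^3 = 659. Then (α - 12)^3 - 659 = 0, i.e. α is a root of g(x) = (x - 12)^3 - 659 = x^3 - 36x^2 + 432x - 2387. Since g(x) = h(x - 12) where h(x) = x^3 - 659, and h is irreducible over Q (because 659 is not a perfect cube, so h has no rational root, and a monic cubic with no rational root is irreducible), g is also irreducible (irreducibility is preserved under the substitution x → x - 12). Hence m_α(x) = x^3 - 36x^2 + 432x - 2387.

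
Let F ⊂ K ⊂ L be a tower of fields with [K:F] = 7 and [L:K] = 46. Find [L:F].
[L:F] = 322

The tower law says that for any tower of field extensions F ⊂ K ⊂ L with finite degrees, [L:F] = [L:K] · [K:F]. Here this gives [L:F] = 46 · 7 = 322.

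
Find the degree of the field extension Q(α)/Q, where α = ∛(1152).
[Q(α):Q] = 3

The minimal polynomial of α is x^3 - 1152, irreducible over Q since 1152 is not a perfect cube (so x^3 - 1152 has no rational root). Hence [Q(α):Q] = deg(m_α) = 3.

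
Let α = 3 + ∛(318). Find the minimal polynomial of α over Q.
m_α(x) = x^3 - 9x^2 + 27x - 345

Set β = α - 3 = ∛(318), so β^3 = 318. Then (α - 3)^3 - 318 = 0, i.e. α is a root of g(x) = (x - 3)^3 - 318 = x^3 - 9x^2 + 27x - 345. Since g(x) = h(x - 3) where h(x) = x^3 - 318, and h is irreducible over Q (because 318 is not a perfect cube, so h has no rational root, and a monic cubic with no rational root is irreducible), g is also irreducible (irreducibility is preserved under the substitution x → x - 3). Hence m_α(x) = x^3 - 9x^2 + 27x - 345.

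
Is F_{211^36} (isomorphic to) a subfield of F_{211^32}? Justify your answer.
No: F_{211^36} is not a subfield of F_{211^32}

F_{p^m} embeds in F_{p^n} iff m | n. Here 36 ∤ 32 (since 32 = 0·36 + 32 with remainder 32 ≠ 0), so F_{211^36} is not a subfield of F_{211^32}. Equivalently: if it were, the tower law would give 36 = [F_{211^36}:F_211] dividing [F_{211^32}:F_211] = 32, contradiction.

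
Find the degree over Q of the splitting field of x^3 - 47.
[K : Q] = 6

The roots of x^3 - 47 are ∛47, ω∛47, ω^2∛47 where ω = e^(2πi/3) is a primitive cube root of unity, so K = Q(∛47, ω). Now [Q(∛47):Q] = 3 (since 47 is not a perfect cube, x^3 - 47 is irreducible) and [Q(ω):Q] = 2. Both 2 and 3 divide [K:Q], and [K:Q] ≤ 3·2 = 6, so [K:Q] = 6. (Equivalently: Q(∛47) ⊂ R but ω ∉ R, so [K : Q(∛47)] = 2.)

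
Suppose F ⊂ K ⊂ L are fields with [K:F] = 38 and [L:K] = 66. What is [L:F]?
[L:F] = 2508

The tower law says that for any tower of field extensions F ⊂ K ⊂ L with finite degrees, [L:F] = [L:K] · [K:F]. Here this gives [L:F] = 66 · 38 = 2508.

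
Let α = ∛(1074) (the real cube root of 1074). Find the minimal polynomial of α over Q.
m_α(x) = x^3 - 1074

α satisfies α^3 = 1074, so x^3 - 1074 annihilates α. By the rational root test, a rational root p/q (in lowest terms) of x^3 - 1074 would satisfy p^3 = 1074 q^3, forcing q = 1 and p^3 = 1074; but 1074 is not a perfect cube, contradiction. A monic cubic over Q with no rational root is irreducible (any nontrivial factorization would include a linear factor). Hence x^3 - 1074 is the minimal polynomial of α, and in particular [Q(α):Q] = 3.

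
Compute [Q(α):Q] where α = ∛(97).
[Q(α):Q] = 3

The minimal polynomial of α is x^3 - 97, irreducible over Q since 97 is not a perfect cube (so x^3 - 97 has no rational root). Hence [Q(α):Q] = deg(m_α) = 3.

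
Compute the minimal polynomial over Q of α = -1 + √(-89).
m_α(x) = x^2 + 2x + 90

From α + 1 = √(-89), squaring gives (α + 1)^2 = -89, i.e. α^2 + 2α + 1 = -89, so α^2 + 2α + 90 = 0. The discriminant of x^2 + 2x + 90 is (2)^2 - 4·(90) = 4 - 360 = -356, and 4·(-89) is not a perfect square in Q since -89 is squarefree and ≠ 1. Hence x^2 + 2x + 90 is irreducible over Q and is the minimal polynomial of α.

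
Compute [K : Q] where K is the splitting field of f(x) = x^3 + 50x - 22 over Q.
[K : Q] = 6

By the rational root test, any rational root of the monic integer polynomial f(x) = x^3 + 50x - 22 must be an integer dividing the constant term -22, i.e. one of ±{1, 2, 11, 22}. Evaluating: f(1) = 29, f(-1) = -73, f(2) = 86, f(-2) = -130, f(11) = 1859, f(-11) = -1903, f(22) = 11726, f(-22) = -11770; none is 0, so f has no rational root and is therefore irreducible over Q (a cubic with no linear factor over a field is irreducible). For an irreducible cubic, the Galois group is A_3 or S_3 according as the discriminant disc(f) = -4a^3 - 27b^2 = -4·(50)^3 - 27·(-22)^2 = -513068 is or is not a square in Q. Here disc(f) = -513068 is not a perfect square in Q, so the Galois group of f over Q is not contained in A_3 and must be all of S_3. The splitting field has degree |S_3| = 6 over Q, so [K : Q] = 6.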